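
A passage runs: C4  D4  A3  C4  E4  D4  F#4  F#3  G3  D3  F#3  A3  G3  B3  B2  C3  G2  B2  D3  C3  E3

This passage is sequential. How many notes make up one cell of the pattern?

7

21 notes total. Splitting into 3 groups of 7:
C4 D4 A3 C4 E4 D4 F#4 | F#3 G3 D3 F#3 A3 G3 B3 | B2 C3 G2 B2 D3 C3 E3
Each cell is the previous one down a 5th — so the unit is 7 notes.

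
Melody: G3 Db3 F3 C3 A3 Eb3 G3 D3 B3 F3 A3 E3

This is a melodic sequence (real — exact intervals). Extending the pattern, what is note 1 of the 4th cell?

The unit is 4 notes. Position-1 pitches of the 3 shown cells: G3, A3, B3.
From B3, up a 2nd gives C#4.

C#4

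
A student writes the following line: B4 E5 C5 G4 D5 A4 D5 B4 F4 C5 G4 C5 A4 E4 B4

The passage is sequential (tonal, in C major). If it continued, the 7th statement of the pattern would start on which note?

C4

Unit = 5 notes; the statements start on B4, A4, G4, moving down a 2nd each time.
Extending the heads down a 2nd: F4 → E4 → D4 → C4.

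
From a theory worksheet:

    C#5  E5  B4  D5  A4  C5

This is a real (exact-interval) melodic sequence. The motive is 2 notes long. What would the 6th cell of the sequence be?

Eb4 Gb4

The 2-note cells begin on C#5, B4, A4 — each down a 2nd from the last.
Extending down a 2nd: G4 → F4 → Eb4.
So cell 6 is Eb4 Gb4.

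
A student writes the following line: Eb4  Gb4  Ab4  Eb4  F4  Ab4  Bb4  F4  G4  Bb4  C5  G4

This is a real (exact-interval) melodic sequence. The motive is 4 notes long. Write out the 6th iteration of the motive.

The 4-note cells begin on Eb4, F4, G4 — each up a 2nd from the last.
Carrying on: A4 → B4 → C#5.
Statement 6 starts on C#5 and keeps the same exact contour: C#5 E5 F#5 C#5.

C#5 E5 F#5 C#5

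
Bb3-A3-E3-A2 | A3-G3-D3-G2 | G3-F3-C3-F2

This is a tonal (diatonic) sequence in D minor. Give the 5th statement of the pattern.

E3 D3 A2 D2

Unit = 4 notes; the statements start on Bb3, A3, G3, moving down a 2nd each time.
Continuing the starts: F3 → E3.
Statement 5 starts on E3 and keeps the same diatonic contour: E3 D3 A2 D2.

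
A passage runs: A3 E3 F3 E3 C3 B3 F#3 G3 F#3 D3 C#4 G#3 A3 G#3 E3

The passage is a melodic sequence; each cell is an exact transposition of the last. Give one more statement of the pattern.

D#4 A#3 B3 A#3 F#3

Unit = 5 notes; the statements start on A3, B3, C#4, moving up a 2nd each time.
Statement 4 starts on D#4 and keeps the same exact contour: D#4 A#3 B3 A#3 F#3.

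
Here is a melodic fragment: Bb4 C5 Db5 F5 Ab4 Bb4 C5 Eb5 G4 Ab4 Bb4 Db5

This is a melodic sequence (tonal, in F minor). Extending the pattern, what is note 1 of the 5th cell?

Eb4

With 4-note cells, note 1 of each statement runs Bb4, Ab4, G4.
Extending down a 2nd: F4 → Eb4.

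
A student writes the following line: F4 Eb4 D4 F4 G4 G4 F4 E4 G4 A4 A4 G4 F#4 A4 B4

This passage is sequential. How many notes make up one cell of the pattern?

5

There are 15 notes; a 5-note unit gives 3 cells:
F4 Eb4 D4 F4 G4 | G4 F4 E4 G4 A4 | A4 G4 F#4 A4 B4
Each cell is the previous one up a 2nd — so the unit is 5 notes.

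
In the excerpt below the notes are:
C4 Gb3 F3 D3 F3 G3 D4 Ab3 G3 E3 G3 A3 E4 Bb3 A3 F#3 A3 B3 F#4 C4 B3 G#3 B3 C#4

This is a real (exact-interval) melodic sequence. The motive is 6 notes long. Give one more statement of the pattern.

Unit = 6 notes; the statements start on C4, D4, E4, F#4, moving up a 2nd each time.
Statement 5 starts on G#4 and keeps the same exact contour: G#4 D4 C#4 A#3 C#4 D#4.

G#4 D4 C#4 A#3 C#4 D#4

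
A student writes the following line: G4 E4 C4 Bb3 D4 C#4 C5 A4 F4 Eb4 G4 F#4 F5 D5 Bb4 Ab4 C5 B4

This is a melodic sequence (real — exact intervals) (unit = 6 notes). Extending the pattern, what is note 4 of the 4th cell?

The unit is 6 notes. Position-4 pitches of the 3 shown cells: Bb3, Eb4, Ab4.
Each moves up a 4th; the next is Db5.

Db5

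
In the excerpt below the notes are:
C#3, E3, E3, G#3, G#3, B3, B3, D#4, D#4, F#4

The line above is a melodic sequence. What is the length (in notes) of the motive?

10 notes total. Splitting into 5 groups of 2:
C#3 E3 | E3 G#3 | G#3 B3 | B3 D#4 | D#4 F#4
Every group is a transposition up a 3rd of the one before; no shorter unit works.

2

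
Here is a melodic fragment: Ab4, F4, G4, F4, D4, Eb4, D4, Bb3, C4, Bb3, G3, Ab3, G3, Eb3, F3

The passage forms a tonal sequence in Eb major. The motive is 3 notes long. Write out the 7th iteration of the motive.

C3 Ab2 Bb2

Taking 3-note groups, the heads are Ab4, F4, D4, Bb3, G3: the pattern moves down a 3rd.
Carrying on: Eb3 → C3.
From C3 the diatonic shape gives C3 Ab2 Bb2.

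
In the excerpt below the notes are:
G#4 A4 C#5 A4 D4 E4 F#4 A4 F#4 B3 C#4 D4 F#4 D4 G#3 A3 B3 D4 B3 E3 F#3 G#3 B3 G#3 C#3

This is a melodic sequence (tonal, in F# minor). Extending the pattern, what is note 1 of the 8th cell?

With 5-note cells, note 1 of each statement runs G#4, E4, C#4, A3, F#3.
Carrying that down a 3rd forward: D3 → B2 → G#2.

G#2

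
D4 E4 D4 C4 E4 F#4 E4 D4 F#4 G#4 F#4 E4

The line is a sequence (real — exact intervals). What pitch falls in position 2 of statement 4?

The unit is 4 notes. Position-2 pitches of the 3 shown cells: E4, F#4, G#4.
Each moves up a 2nd; the next is A#4.

A#4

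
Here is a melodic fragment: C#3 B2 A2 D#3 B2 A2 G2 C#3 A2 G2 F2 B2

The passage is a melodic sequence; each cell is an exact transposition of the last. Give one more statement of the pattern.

G2 F2 Eb2 A2

With a 4-note motive the entries are C#3, B2, A2, each down a 2nd from the previous.
So cell 4 is G2 F2 Eb2 A2.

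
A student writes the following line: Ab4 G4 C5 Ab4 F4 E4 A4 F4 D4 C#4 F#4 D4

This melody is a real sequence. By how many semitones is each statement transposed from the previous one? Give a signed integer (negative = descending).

-3

Unit = 4 notes; the statements start on Ab4, F4, D4, moving down a 3rd each time.
Counting half-steps from Ab4 to F4: -3.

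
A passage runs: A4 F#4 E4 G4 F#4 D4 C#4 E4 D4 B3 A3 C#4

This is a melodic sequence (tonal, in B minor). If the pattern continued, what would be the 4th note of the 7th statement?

B2

Grouping in 4s, the 4th note of each cell is G4, E4, C#4.
Carrying that down a 3rd forward: A3 → F#3 → D3 → B2.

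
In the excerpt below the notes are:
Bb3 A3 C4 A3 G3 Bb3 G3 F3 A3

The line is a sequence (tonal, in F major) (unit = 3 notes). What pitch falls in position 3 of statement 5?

Grouping in 3s, the 3rd note of each cell is C4, Bb3, A3.
Carrying that down a 2nd forward: G3 → F3.

F3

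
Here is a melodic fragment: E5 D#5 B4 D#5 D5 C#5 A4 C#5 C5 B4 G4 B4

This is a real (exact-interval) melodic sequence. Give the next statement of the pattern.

With a 4-note motive the entries are E5, D5, C5, each down a 2nd from the previous.
Statement 4 starts on Bb4 and keeps the same exact contour: Bb4 A4 F4 A4.

Bb4 A4 F4 A4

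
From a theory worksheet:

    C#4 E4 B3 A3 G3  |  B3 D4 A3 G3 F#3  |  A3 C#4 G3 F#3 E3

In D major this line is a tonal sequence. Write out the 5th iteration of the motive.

F#3 A3 E3 D3 C#3

With a 5-note motive the entries are C#4, B3, A3, each down a 2nd from the previous.
Carrying on: G3 → F#3.
So cell 5 is F#3 A3 E3 D3 C#3.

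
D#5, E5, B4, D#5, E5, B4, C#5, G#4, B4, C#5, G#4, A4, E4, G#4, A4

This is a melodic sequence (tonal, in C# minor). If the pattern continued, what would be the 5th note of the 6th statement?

B3

With 5-note cells, note 5 of each statement runs E5, C#5, A4.
Extending down a 3rd: F#4 → D#4 → B3.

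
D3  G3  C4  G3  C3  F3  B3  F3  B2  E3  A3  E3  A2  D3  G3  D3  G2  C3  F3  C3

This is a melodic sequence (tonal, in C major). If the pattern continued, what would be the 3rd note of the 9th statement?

Grouping in 4s, the 3rd note of each cell is C4, B3, A3, G3, F3.
Extending down a 2nd: E3 → D3 → C3 → B2.

B2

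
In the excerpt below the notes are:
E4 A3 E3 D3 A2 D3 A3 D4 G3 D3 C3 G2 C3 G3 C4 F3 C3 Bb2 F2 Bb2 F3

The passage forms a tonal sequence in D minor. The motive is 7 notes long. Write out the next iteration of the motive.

Bb3 E3 Bb2 A2 E2 A2 E3

With a 7-note motive the entries are E4, D4, C4, each down a 2nd from the previous.
So cell 4 is Bb3 E3 Bb2 A2 E2 A2 E3.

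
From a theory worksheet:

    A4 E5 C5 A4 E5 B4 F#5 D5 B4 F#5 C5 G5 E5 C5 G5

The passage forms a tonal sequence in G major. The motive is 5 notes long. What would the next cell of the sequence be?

D5 A5 F#5 D5 A5

Unit = 5 notes; the statements start on A4, B4, C5, moving up a 2nd each time.
From D5 the diatonic shape gives D5 A5 F#5 D5 A5.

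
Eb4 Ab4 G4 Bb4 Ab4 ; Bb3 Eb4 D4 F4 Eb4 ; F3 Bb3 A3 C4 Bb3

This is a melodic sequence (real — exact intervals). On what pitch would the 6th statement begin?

The 5-note cells begin on Eb4, Bb3, F3 — each down a 4th from the last.
Continuing: C3 → G2 → D2. Statement 6 starts on D2.

D2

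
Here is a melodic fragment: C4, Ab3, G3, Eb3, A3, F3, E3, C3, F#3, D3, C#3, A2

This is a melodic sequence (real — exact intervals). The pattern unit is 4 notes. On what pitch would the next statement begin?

D#3

The 4-note cells begin on C4, A3, F#3 — each down a 3rd from the last.
The next head, down a 3rd from F#3, is D#3.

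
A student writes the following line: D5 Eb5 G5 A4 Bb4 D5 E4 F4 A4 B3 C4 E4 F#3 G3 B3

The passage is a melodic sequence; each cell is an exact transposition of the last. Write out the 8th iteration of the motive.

D#2 E2 G#2

Taking 3-note groups, the heads are D5, A4, E4, B3, F#3: the pattern moves down a 4th.
Carrying on: C#3 → G#2 → D#2.
Statement 8 starts on D#2 and keeps the same exact contour: D#2 E2 G#2.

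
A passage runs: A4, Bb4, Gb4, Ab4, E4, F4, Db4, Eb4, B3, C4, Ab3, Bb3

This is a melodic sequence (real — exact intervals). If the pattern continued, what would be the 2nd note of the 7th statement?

Grouping in 4s, the 2nd note of each cell is Bb4, F4, C4.
Carrying that down a 4th forward: G3 → D3 → A2 → E2.

E2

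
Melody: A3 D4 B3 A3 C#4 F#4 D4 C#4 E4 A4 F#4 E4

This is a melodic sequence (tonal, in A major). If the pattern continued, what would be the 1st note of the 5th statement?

B4

With 4-note cells, note 1 of each statement runs A3, C#4, E4.
Carrying that up a 3rd forward: G#4 → B4.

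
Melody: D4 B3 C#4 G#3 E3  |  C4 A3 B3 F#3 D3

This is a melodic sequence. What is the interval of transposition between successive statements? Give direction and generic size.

Unit = 5 notes; the statements start on D4, C4, moving down a 2nd each time.
From D4 to C4: down a 2nd.

down a 2nd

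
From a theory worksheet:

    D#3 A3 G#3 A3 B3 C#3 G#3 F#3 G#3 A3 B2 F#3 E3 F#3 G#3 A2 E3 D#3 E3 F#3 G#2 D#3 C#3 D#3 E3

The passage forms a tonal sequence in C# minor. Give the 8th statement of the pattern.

D#2 A2 G#2 A2 B2

Taking 5-note groups, the heads are D#3, C#3, B2, A2, G#2: the pattern moves down a 2nd.
Continuing the starts: F#2 → E2 → D#2.
Statement 8 starts on D#2 and keeps the same diatonic contour: D#2 A2 G#2 A2 B2.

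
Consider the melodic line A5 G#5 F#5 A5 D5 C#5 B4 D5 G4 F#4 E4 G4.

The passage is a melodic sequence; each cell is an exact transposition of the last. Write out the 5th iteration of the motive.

Unit = 4 notes; the statements start on A5, D5, G4, moving down a 5th each time.
Extending down a 5th: C4 → F3.
From F3 the exact shape gives F3 E3 D3 F3.

F3 E3 D3 F3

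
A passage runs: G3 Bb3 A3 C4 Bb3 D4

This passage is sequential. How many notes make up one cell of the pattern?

There are 6 notes; a 2-note unit gives 3 cells:
G3 Bb3 | A3 C4 | Bb3 D4
Every group is a transposition up a 2nd of the one before; no shorter unit works.

2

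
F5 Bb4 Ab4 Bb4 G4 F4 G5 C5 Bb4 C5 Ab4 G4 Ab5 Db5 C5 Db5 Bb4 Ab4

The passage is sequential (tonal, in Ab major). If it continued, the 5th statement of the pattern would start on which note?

The 6-note cells begin on F5, G5, Ab5 — each up a 2nd from the last.
Continuing: Bb5 → C6. Statement 5 starts on C6.

C6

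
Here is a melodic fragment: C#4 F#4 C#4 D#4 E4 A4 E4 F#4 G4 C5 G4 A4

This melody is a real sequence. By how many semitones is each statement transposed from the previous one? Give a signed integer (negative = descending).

Unit = 4 notes; the statements start on C#4, E4, G4, moving up a 3rd each time.
C#4 to E4 spans +3 semitones.

3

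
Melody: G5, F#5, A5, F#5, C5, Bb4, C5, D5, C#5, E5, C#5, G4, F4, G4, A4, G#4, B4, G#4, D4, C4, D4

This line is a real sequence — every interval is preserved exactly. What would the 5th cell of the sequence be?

Unit = 7 notes; the statements start on G5, D5, A4, moving down a 4th each time.
Continuing the starts: E4 → B3.
From B3 the exact shape gives B3 A#3 C#4 A#3 E3 D3 E3.

B3 A#3 C#4 A#3 E3 D3 E3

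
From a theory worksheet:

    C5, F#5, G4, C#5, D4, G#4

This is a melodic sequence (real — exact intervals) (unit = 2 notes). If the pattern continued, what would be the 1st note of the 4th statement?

A3

Grouping in 2s, the 1st note of each cell is C5, G4, D4.
One more down a 4th gives A3.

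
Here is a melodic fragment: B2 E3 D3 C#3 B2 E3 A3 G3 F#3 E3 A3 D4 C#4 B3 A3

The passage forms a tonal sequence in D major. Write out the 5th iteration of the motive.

The 5-note cells begin on B2, E3, A3 — each up a 4th from the last.
Extending up a 4th: D4 → G4.
From G4 the diatonic shape gives G4 C#5 B4 A4 G4.

G4 C#5 B4 A4 G4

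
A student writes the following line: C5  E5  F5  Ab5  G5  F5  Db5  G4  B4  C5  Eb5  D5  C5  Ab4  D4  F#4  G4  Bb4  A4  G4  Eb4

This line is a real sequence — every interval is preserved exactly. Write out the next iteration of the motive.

A3 C#4 D4 F4 E4 D4 Bb3

With a 7-note motive the entries are C5, G4, D4, each down a 4th from the previous.
From A3 the exact shape gives A3 C#4 D4 F4 E4 D4 Bb3.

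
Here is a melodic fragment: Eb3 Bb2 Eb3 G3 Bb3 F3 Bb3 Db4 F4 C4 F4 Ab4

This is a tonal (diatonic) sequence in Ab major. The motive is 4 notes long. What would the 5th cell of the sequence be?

G5 Db5 G5 Bb5

The 4-note cells begin on Eb3, Bb3, F4 — each up a 5th from the last.
Continuing the starts: C5 → G5.
So cell 5 is G5 Db5 G5 Bb5.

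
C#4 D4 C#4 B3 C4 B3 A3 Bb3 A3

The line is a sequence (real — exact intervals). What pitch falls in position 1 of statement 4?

The unit is 3 notes. Position-1 pitches of the 3 shown cells: C#4, B3, A3.
Each moves down a 2nd; the next is G3.

G3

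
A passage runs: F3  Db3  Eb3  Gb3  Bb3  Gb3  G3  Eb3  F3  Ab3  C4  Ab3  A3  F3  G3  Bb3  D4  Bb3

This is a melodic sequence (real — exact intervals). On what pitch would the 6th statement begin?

D#4

With a 6-note motive the entries are F3, G3, A3, each up a 2nd from the previous.
Extending the heads up a 2nd: B3 → C#4 → D#4.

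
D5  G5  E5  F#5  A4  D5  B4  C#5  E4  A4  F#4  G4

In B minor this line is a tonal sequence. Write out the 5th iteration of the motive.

Taking 4-note groups, the heads are D5, A4, E4: the pattern moves down a 4th.
Extending down a 4th: B3 → F#3.
So cell 5 is F#3 B3 G3 A3.

F#3 B3 G3 A3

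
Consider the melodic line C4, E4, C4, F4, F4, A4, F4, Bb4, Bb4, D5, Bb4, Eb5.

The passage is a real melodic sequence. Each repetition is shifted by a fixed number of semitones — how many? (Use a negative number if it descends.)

The 4-note cells begin on C4, F4, Bb4 — each up a 4th from the last.
C4 to F4 spans +5 semitones.

5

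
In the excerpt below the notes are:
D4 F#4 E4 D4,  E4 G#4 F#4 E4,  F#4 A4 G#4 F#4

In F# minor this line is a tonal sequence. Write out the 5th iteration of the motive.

A4 C#5 B4 A4

Unit = 4 notes; the statements start on D4, E4, F#4, moving up a 2nd each time.
Continuing the starts: G#4 → A4.
From A4 the diatonic shape gives A4 C#5 B4 A4.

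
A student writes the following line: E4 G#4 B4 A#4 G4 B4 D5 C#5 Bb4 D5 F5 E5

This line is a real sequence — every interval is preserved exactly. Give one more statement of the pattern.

Db5 F5 Ab5 G5

With a 4-note motive the entries are E4, G4, Bb4, each up a 3rd from the previous.
Statement 4 starts on Db5 and keeps the same exact contour: Db5 F5 Ab5 G5.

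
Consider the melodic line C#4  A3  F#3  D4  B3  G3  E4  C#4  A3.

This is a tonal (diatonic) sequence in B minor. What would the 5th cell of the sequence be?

Unit = 3 notes; the statements start on C#4, D4, E4, moving up a 2nd each time.
Extending up a 2nd: F#4 → G4.
Statement 5 starts on G4 and keeps the same diatonic contour: G4 E4 C#4.

G4 E4 C#4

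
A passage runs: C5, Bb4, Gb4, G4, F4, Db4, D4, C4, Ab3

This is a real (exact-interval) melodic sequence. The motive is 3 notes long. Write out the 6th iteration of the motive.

Unit = 3 notes; the statements start on C5, G4, D4, moving down a 4th each time.
Extending down a 4th: A3 → E3 → B2.
Statement 6 starts on B2 and keeps the same exact contour: B2 A2 F2.

B2 A2 F2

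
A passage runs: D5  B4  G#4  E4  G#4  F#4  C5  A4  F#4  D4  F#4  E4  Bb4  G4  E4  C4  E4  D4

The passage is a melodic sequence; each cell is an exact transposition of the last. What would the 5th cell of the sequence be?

Taking 6-note groups, the heads are D5, C5, Bb4: the pattern moves down a 2nd.
Extending down a 2nd: Ab4 → Gb4.
From Gb4 the exact shape gives Gb4 Eb4 C4 Ab3 C4 Bb3.

Gb4 Eb4 C4 Ab3 C4 Bb3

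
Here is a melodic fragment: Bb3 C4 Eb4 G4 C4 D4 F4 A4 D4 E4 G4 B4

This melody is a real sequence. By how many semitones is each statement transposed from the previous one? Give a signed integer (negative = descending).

2

With a 4-note motive the entries are Bb3, C4, D4, each up a 2nd from the previous.
Bb3 to C4 spans +2 semitones.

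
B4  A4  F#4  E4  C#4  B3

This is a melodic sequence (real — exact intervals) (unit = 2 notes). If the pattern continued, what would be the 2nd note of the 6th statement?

With 2-note cells, note 2 of each statement runs A4, E4, B3.
Extending down a 4th: F#3 → C#3 → G#2.

G#2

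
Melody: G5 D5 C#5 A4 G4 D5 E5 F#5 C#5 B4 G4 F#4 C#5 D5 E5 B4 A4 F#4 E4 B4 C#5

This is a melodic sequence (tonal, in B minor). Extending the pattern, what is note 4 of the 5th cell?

With 7-note cells, note 4 of each statement runs A4, G4, F#4.
Extending down a 2nd: E4 → D4.

D4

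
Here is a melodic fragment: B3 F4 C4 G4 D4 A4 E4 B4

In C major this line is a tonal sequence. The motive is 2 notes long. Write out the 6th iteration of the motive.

G4 D5

With a 2-note motive the entries are B3, C4, D4, E4, each up a 2nd from the previous.
Continuing the starts: F4 → G4.
So cell 6 is G4 D5.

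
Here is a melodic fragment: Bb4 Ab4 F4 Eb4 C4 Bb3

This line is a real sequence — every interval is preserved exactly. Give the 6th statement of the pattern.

A2 G2

Unit = 2 notes; the statements start on Bb4, F4, C4, moving down a 4th each time.
Carrying on: G3 → D3 → A2.
So cell 6 is A2 G2.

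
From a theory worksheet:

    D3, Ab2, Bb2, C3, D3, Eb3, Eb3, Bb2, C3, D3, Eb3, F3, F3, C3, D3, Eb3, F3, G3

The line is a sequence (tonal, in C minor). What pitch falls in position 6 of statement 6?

C4

The unit is 6 notes. Position-6 pitches of the 3 shown cells: Eb3, F3, G3.
Carrying that up a 2nd forward: Ab3 → Bb3 → C4.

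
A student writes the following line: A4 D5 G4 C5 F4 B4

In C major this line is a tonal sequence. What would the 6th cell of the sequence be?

C4 F4

With a 2-note motive the entries are A4, G4, F4, each down a 2nd from the previous.
Carrying on: E4 → D4 → C4.
So cell 6 is C4 F4.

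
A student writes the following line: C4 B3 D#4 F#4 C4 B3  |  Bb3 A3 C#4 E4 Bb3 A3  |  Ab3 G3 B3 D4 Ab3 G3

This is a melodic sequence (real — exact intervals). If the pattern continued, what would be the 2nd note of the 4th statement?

F3

The unit is 6 notes. Position-2 pitches of the 3 shown cells: B3, A3, G3.
One more down a 2nd gives F3.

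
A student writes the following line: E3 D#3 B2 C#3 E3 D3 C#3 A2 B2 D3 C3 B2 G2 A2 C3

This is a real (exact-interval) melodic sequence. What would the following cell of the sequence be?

The 5-note cells begin on E3, D3, C3 — each down a 2nd from the last.
From Bb2 the exact shape gives Bb2 A2 F2 G2 Bb2.

Bb2 A2 F2 G2 Bb2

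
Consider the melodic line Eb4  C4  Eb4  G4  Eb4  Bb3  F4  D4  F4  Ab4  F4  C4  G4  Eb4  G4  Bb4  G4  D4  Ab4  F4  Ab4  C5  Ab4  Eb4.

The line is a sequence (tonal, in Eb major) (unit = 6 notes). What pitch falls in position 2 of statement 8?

The unit is 6 notes. Position-2 pitches of the 4 shown cells: C4, D4, Eb4, F4.
Extending up a 2nd: G4 → Ab4 → Bb4 → C5.

C5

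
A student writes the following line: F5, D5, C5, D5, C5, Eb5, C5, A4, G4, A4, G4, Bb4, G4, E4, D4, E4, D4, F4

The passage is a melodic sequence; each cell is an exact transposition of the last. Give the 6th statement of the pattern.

Unit = 6 notes; the statements start on F5, C5, G4, moving down a 4th each time.
Carrying on: D4 → A3 → E3.
From E3 the exact shape gives E3 C#3 B2 C#3 B2 D3.

E3 C#3 B2 C#3 B2 D3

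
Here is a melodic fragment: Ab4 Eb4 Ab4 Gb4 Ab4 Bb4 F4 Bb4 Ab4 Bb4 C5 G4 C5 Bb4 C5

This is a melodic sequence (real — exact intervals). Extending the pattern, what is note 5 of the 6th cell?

F#5

The unit is 5 notes. Position-5 pitches of the 3 shown cells: Ab4, Bb4, C5.
Each moves up a 2nd. Continuing: D5 → E5 → F#5.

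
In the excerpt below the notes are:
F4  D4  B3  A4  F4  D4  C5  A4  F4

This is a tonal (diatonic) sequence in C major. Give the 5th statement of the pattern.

G5 E5 C5

With a 3-note motive the entries are F4, A4, C5, each up a 3rd from the previous.
Carrying on: E5 → G5.
So cell 5 is G5 E5 C5.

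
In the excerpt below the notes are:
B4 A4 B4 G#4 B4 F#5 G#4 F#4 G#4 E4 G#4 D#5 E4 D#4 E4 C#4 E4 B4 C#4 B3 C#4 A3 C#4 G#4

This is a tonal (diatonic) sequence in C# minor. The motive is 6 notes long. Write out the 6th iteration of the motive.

F#3 E3 F#3 D#3 F#3 C#4

With a 6-note motive the entries are B4, G#4, E4, C#4, each down a 3rd from the previous.
Carrying on: A3 → F#3.
Statement 6 starts on F#3 and keeps the same diatonic contour: F#3 E3 F#3 D#3 F#3 C#4.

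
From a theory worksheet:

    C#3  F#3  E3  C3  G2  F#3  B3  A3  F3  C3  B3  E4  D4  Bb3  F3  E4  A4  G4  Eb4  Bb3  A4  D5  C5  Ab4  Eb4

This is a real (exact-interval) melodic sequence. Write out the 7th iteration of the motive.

G5 C6 Bb5 Gb5 Db5

Taking 5-note groups, the heads are C#3, F#3, B3, E4, A4: the pattern moves up a 4th.
Continuing the starts: D5 → G5.
From G5 the exact shape gives G5 C6 Bb5 Gb5 Db5.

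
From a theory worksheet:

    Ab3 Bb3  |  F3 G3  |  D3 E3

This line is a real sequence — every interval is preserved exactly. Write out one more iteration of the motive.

With a 2-note motive the entries are Ab3, F3, D3, each down a 3rd from the previous.
So cell 4 is B2 C#3.

B2 C#3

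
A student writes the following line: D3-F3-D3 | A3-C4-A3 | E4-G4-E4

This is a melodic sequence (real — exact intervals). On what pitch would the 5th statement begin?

Unit = 3 notes; the statements start on D3, A3, E4, moving up a 5th each time.
Continuing: B4 → F#5. Statement 5 starts on F#5.

F#5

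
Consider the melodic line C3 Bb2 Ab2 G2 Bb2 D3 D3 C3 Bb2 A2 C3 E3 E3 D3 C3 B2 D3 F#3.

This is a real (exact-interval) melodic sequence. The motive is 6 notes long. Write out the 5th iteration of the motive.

Taking 6-note groups, the heads are C3, D3, E3: the pattern moves up a 2nd.
Carrying on: F#3 → G#3.
From G#3 the exact shape gives G#3 F#3 E3 D#3 F#3 A#3.

G#3 F#3 E3 D#3 F#3 A#3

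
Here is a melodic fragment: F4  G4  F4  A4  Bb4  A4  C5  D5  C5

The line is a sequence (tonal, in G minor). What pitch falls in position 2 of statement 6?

C6

The unit is 3 notes. Position-2 pitches of the 3 shown cells: G4, Bb4, D5.
Carrying that up a 3rd forward: F5 → A5 → C6.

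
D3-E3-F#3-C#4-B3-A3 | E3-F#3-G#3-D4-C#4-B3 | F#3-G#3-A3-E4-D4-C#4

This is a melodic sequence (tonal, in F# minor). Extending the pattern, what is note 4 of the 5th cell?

Grouping in 6s, the 4th note of each cell is C#4, D4, E4.
Carrying that up a 2nd forward: F#4 → G#4.

G#4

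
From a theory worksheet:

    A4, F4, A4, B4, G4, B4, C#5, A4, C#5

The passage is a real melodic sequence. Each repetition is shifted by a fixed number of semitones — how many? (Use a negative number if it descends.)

Unit = 3 notes; the statements start on A4, B4, C#5, moving up a 2nd each time.
A4→B4 is 71 − 69 = 2 semitones.

2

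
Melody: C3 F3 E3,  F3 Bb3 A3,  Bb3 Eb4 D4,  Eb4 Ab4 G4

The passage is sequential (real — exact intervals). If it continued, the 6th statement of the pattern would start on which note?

Db5

The 3-note cells begin on C3, F3, Bb3, Eb4 — each up a 4th from the last.
Continuing: Ab4 → Db5. Statement 6 starts on Db5.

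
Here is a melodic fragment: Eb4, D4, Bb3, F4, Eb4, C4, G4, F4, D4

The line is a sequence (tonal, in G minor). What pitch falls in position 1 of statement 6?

C5

With 3-note cells, note 1 of each statement runs Eb4, F4, G4.
Carrying that up a 2nd forward: A4 → Bb4 → C5.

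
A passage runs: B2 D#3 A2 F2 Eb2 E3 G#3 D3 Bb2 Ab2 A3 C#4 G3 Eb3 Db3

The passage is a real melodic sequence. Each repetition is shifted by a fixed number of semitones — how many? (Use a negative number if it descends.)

5

With a 5-note motive the entries are B2, E3, A3, each up a 4th from the previous.
B2 to E3 spans +5 semitones.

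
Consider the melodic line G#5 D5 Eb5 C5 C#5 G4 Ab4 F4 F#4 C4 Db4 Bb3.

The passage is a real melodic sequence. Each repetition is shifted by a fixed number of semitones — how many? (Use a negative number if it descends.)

-7

Taking 4-note groups, the heads are G#5, C#5, F#4: the pattern moves down a 5th.
G#5→C#5 is 73 − 80 = -7 semitones.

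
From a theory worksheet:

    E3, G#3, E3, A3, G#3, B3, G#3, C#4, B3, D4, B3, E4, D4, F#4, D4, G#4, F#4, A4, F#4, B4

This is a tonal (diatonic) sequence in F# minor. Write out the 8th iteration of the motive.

E5 G#5 E5 A5

Taking 4-note groups, the heads are E3, G#3, B3, D4, F#4: the pattern moves up a 3rd.
Extending up a 3rd: A4 → C#5 → E5.
From E5 the diatonic shape gives E5 G#5 E5 A5.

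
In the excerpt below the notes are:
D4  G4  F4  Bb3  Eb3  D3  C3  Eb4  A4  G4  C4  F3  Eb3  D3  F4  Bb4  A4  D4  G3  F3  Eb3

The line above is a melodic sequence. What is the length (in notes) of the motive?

7

Try groups of 7 (3 cells in 21 notes):
D4 G4 F4 Bb3 Eb3 D3 C3 | Eb4 A4 G4 C4 F3 Eb3 D3 | F4 Bb4 A4 D4 G3 F3 Eb3
Each cell is the previous one up a 2nd — so the unit is 7 notes.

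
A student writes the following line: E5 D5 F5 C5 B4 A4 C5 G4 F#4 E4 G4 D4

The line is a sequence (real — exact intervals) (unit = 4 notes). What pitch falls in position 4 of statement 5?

With 4-note cells, note 4 of each statement runs C5, G4, D4.
Extending down a 4th: A3 → E3.

E3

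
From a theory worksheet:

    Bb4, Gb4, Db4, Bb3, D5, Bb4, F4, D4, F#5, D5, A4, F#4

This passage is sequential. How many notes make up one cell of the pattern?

There are 12 notes; a 4-note unit gives 3 cells:
Bb4 Gb4 Db4 Bb3 | D5 Bb4 F4 D4 | F#5 D5 A4 F#4
Every group is a transposition up a 3rd of the one before; no shorter unit works.

4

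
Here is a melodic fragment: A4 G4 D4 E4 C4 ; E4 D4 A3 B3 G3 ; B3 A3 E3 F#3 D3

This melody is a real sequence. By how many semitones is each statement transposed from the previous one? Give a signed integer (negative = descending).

The 5-note cells begin on A4, E4, B3 — each down a 4th from the last.
A4→E4 is 64 − 69 = -5 semitones.

-5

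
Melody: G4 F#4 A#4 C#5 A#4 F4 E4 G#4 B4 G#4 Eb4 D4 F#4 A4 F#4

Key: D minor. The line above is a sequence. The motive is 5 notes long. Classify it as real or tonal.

real

Each cell has the same semitone pattern (-1, 4, 3, -3) — intervals are preserved exactly.
And F#4 lies outside D minor, so the sequence is real rather than tonal.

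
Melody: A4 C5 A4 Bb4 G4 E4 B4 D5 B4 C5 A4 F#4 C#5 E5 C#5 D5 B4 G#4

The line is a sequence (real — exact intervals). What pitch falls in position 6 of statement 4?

The unit is 6 notes. Position-6 pitches of the 3 shown cells: E4, F#4, G#4.
One more up a 2nd gives A#4.

A#4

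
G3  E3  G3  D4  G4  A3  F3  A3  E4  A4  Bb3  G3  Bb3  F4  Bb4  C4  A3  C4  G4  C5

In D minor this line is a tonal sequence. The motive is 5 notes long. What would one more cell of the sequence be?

D4 Bb3 D4 A4 D5

With a 5-note motive the entries are G3, A3, Bb3, C4, each up a 2nd from the previous.
So cell 5 is D4 Bb3 D4 A4 D5.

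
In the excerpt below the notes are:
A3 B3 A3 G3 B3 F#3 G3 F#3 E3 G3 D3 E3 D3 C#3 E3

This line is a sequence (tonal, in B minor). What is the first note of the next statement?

B2

With a 5-note motive the entries are A3, F#3, D3, each down a 3rd from the previous.
One more step down a 3rd gives B2.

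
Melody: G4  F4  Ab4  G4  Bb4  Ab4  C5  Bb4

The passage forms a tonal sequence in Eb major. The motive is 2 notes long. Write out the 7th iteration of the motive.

With a 2-note motive the entries are G4, Ab4, Bb4, C5, each up a 2nd from the previous.
Extending up a 2nd: D5 → Eb5 → F5.
Statement 7 starts on F5 and keeps the same diatonic contour: F5 Eb5.

F5 Eb5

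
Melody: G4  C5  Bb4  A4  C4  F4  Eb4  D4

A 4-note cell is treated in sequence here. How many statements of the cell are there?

2

8 notes in groups of 4 gives 8/4 = 2 statements.
Starts: G4, C4 — each down a 5th.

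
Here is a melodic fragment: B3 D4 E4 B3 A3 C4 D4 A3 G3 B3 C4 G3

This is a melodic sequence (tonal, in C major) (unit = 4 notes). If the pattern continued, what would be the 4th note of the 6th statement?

D3

Grouping in 4s, the 4th note of each cell is B3, A3, G3.
Carrying that down a 2nd forward: F3 → E3 → D3.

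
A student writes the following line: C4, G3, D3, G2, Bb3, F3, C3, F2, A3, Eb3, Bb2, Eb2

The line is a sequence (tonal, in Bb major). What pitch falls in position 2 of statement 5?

C3

Grouping in 4s, the 2nd note of each cell is G3, F3, Eb3.
Carrying that down a 2nd forward: D3 → C3.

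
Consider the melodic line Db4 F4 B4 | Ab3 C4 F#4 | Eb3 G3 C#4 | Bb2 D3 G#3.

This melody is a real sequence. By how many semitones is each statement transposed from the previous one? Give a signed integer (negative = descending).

The 3-note cells begin on Db4, Ab3, Eb3, Bb2 — each down a 4th from the last.
Db4→Ab3 is 56 − 61 = -5 semitones.

-5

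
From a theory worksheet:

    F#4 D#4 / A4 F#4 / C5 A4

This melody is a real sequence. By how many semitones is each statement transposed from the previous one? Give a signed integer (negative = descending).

Taking 2-note groups, the heads are F#4, A4, C5: the pattern moves up a 3rd.
F#4→A4 is 69 − 66 = 3 semitones.

3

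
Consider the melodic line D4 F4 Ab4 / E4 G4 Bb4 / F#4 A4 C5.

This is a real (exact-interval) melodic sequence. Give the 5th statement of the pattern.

A#4 C#5 E5

Unit = 3 notes; the statements start on D4, E4, F#4, moving up a 2nd each time.
Carrying on: G#4 → A#4.
Statement 5 starts on A#4 and keeps the same exact contour: A#4 C#5 E5.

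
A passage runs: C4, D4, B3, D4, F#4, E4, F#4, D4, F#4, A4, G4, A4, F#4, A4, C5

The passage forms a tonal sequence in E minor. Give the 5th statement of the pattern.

D5 E5 C5 E5 G5

With a 5-note motive the entries are C4, E4, G4, each up a 3rd from the previous.
Continuing the starts: B4 → D5.
Statement 5 starts on D5 and keeps the same diatonic contour: D5 E5 C5 E5 G5.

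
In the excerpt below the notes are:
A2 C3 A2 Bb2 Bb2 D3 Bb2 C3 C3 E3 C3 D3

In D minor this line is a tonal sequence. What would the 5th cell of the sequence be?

E3 G3 E3 F3

The 4-note cells begin on A2, Bb2, C3 — each up a 2nd from the last.
Extending up a 2nd: D3 → E3.
From E3 the diatonic shape gives E3 G3 E3 F3.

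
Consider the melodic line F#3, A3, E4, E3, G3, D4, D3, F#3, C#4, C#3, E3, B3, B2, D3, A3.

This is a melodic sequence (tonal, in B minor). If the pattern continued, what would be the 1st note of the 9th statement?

Grouping in 3s, the 1st note of each cell is F#3, E3, D3, C#3, B2.
Each moves down a 2nd. Continuing: A2 → G2 → F#2 → E2.

E2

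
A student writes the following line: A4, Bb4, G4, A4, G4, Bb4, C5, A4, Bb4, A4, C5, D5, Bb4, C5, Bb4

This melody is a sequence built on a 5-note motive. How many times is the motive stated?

15 notes in groups of 5 gives 15/5 = 3 statements.
Starts: A4, Bb4, C5 — each up a 2nd.

3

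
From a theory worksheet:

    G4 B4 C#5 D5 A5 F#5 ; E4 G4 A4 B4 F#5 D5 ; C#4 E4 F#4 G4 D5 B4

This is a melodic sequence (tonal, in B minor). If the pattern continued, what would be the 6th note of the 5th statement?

E4

The unit is 6 notes. Position-6 pitches of the 3 shown cells: F#5, D5, B4.
Each moves down a 3rd. Continuing: G4 → E4.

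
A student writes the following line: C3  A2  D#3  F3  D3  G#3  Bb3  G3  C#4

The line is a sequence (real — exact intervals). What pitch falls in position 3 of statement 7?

Grouping in 3s, the 3rd note of each cell is D#3, G#3, C#4.
Each moves up a 4th. Continuing: F#4 → B4 → E5 → A5.

A5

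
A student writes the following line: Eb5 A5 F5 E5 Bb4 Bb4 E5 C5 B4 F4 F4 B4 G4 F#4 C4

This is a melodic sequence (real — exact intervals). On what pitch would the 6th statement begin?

Unit = 5 notes; the statements start on Eb5, Bb4, F4, moving down a 4th each time.
Continuing: C4 → G3 → D3. Statement 6 starts on D3.

D3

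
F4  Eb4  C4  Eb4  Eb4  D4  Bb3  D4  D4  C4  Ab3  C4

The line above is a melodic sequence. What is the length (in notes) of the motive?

4

12 notes total. Splitting into 3 groups of 4:
F4 Eb4 C4 Eb4 | Eb4 D4 Bb3 D4 | D4 C4 Ab3 C4
Each cell is the previous one down a 2nd — so the unit is 4 notes.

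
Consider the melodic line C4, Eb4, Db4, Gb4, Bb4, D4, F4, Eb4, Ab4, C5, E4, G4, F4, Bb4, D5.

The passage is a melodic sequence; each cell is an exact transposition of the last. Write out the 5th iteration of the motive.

Unit = 5 notes; the statements start on C4, D4, E4, moving up a 2nd each time.
Continuing the starts: F#4 → G#4.
From G#4 the exact shape gives G#4 B4 A4 D5 F#5.

G#4 B4 A4 D5 F#5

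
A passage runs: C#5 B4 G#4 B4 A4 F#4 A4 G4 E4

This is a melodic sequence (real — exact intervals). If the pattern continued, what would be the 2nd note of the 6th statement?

Grouping in 3s, the 2nd note of each cell is B4, A4, G4.
Carrying that down a 2nd forward: F4 → Eb4 → Db4.

Db4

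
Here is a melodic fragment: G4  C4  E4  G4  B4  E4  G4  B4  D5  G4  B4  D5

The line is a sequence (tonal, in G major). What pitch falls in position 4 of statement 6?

C6

The unit is 4 notes. Position-4 pitches of the 3 shown cells: G4, B4, D5.
Each moves up a 3rd. Continuing: F#5 → A5 → C6.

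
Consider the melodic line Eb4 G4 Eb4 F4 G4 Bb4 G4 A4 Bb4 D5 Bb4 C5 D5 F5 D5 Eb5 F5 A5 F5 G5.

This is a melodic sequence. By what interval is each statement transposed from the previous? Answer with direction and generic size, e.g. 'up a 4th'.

up a 3rd

Unit = 4 notes; the statements start on Eb4, G4, Bb4, D5, F5, moving up a 3rd each time.
Eb4 to G4 is up a 3rd.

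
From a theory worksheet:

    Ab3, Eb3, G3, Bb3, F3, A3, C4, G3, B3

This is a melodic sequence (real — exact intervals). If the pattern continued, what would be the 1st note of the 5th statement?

With 3-note cells, note 1 of each statement runs Ab3, Bb3, C4.
Extending up a 2nd: D4 → E4.

E4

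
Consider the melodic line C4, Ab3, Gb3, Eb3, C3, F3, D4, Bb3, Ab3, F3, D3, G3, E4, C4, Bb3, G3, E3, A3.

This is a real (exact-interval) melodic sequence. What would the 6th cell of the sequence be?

With a 6-note motive the entries are C4, D4, E4, each up a 2nd from the previous.
Carrying on: F#4 → G#4 → A#4.
Statement 6 starts on A#4 and keeps the same exact contour: A#4 F#4 E4 C#4 A#3 D#4.

A#4 F#4 E4 C#4 A#3 D#4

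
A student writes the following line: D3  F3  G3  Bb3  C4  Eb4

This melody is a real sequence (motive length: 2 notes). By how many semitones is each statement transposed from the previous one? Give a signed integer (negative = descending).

5

Taking 2-note groups, the heads are D3, G3, C4: the pattern moves up a 4th.
D3 to G3 spans +5 semitones.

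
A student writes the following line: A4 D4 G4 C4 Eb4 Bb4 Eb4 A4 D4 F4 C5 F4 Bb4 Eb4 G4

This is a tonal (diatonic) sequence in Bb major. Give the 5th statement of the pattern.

Taking 5-note groups, the heads are A4, Bb4, C5: the pattern moves up a 2nd.
Extending up a 2nd: D5 → Eb5.
From Eb5 the diatonic shape gives Eb5 A4 D5 G4 Bb4.

Eb5 A4 D5 G4 Bb4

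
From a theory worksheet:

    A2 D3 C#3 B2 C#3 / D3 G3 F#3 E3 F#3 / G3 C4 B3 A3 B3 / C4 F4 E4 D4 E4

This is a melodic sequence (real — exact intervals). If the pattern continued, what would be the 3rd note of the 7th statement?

G5

With 5-note cells, note 3 of each statement runs C#3, F#3, B3, E4.
Carrying that up a 4th forward: A4 → D5 → G5.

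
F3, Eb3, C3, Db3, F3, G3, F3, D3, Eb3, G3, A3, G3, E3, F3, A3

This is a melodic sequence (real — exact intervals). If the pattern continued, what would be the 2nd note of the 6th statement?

Grouping in 5s, the 2nd note of each cell is Eb3, F3, G3.
Carrying that up a 2nd forward: A3 → B3 → C#4.

C#4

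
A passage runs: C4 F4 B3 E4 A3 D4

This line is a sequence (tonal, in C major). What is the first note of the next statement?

Taking 2-note groups, the heads are C4, B3, A3: the pattern moves down a 2nd.
One more step down a 2nd gives G3.

G3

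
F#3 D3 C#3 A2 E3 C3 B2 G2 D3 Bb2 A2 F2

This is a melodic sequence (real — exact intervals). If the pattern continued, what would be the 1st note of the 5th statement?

Bb2

Grouping in 4s, the 1st note of each cell is F#3, E3, D3.
Each moves down a 2nd. Continuing: C3 → Bb2.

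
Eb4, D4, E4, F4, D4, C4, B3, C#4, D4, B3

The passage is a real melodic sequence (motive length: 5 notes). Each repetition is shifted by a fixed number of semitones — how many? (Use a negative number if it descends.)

With a 5-note motive the entries are Eb4, C4, each down a 3rd from the previous.
Eb4 to C4 spans -3 semitones.

-3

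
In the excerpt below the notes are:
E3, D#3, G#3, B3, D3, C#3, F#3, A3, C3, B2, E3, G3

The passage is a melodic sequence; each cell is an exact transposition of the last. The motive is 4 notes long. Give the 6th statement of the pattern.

Gb2 F2 Bb2 Db3

The 4-note cells begin on E3, D3, C3 — each down a 2nd from the last.
Continuing the starts: Bb2 → Ab2 → Gb2.
So cell 6 is Gb2 F2 Bb2 Db3.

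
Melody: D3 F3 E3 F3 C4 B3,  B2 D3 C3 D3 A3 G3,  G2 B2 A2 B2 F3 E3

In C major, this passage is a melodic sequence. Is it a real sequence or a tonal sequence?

Every note is diatonic to C major.
Cell 1 has -1 semitones from note 2 to 3, but cell 2 has -2 — the interval quality changes while the contour stays the same, which is the hallmark of a tonal sequence.

tonal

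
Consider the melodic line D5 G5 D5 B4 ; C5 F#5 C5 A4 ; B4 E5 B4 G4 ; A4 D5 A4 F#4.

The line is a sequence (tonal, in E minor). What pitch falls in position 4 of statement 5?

E4

Grouping in 4s, the 4th note of each cell is B4, A4, G4, F#4.
Each moves down a 2nd; the next is E4.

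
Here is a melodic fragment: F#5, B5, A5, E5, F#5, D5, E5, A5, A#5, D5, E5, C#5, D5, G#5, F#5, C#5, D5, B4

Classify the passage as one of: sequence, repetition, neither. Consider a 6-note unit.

neither

Note 3 of cell 2 is A#5; if this were a sequence it would be G#5. No unit length gives a consistent transposition pattern.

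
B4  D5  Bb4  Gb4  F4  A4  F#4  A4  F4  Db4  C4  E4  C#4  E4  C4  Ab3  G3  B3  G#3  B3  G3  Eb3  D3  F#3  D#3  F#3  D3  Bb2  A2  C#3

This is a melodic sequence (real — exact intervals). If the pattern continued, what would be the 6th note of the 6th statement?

G#2

Grouping in 6s, the 6th note of each cell is A4, E4, B3, F#3, C#3.
Each moves down a 4th; the next is G#2.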